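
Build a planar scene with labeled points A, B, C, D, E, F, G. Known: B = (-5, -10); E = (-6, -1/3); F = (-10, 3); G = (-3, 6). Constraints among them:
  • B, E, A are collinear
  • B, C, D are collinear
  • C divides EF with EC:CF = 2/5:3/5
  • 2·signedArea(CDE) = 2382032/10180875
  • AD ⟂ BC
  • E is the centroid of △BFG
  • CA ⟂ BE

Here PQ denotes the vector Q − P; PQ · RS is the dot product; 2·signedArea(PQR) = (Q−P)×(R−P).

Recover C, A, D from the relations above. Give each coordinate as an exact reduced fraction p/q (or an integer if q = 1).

1. C_x = -38/5  [C divides EF with EC:CF = 2/5:3/5]
2. C_y = 1  [C divides EF with EC:CF = 2/5:3/5]
   → C = (-38/5, 1)
3. A_x = -13076/2125  [B, E, A are collinear ∩ CA ⟂ BE]
4. A_y = 2443/2125  [B, E, A are collinear ∩ CA ⟂ BE]
   → A = (-13076/2125, 2443/2125)
5. D_x = -25645482/3393625  [B, C, D are collinear ∩ AD ⟂ BC]
6. D_y = 555129/678725  [B, C, D are collinear ∩ AD ⟂ BC]
   → D = (-25645482/3393625, 555129/678725)

A = (-13076/2125, 2443/2125)
C = (-38/5, 1)
D = (-25645482/3393625, 555129/678725)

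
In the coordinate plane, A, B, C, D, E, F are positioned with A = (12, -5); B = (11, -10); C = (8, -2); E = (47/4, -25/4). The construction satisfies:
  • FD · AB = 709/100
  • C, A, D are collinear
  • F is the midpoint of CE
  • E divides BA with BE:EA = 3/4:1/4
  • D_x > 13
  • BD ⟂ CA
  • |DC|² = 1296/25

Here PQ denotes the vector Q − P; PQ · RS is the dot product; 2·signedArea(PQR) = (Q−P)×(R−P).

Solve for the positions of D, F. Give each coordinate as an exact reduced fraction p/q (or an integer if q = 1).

1. D_x = 344/25  [C, A, D are collinear ∩ BD ⟂ CA]
2. D_y = -158/25  [C, A, D are collinear ∩ BD ⟂ CA]
   → D = (344/25, -158/25)
3. F_x = 79/8  [F is the midpoint of CE]
4. F_y = -33/8  [F is the midpoint of CE]
   → F = (79/8, -33/8)

D = (344/25, -158/25)
F = (79/8, -33/8)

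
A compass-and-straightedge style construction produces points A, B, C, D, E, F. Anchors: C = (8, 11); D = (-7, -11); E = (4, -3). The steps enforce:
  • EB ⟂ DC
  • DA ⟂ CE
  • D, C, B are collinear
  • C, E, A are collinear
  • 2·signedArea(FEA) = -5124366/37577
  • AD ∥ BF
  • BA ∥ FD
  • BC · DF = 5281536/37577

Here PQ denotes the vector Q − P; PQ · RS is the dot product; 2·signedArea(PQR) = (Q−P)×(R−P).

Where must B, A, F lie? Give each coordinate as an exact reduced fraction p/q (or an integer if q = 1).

A = (56/53, -705/53)
B = (152/709, -297/709)
F = (-294687/37577, 70757/37577)

1. B_x = 152/709  [D, C, B are collinear ∩ EB ⟂ DC]
2. B_y = -297/709  [D, C, B are collinear ∩ EB ⟂ DC]
   → B = (152/709, -297/709)
3. A_x = 56/53  [C, E, A are collinear ∩ DA ⟂ CE]
4. A_y = -705/53  [C, E, A are collinear ∩ DA ⟂ CE]
   → A = (56/53, -705/53)
5. F_x = -294687/37577  [BA ∥ FD ∩ AD ∥ BF]
6. F_y = 70757/37577  [BA ∥ FD ∩ AD ∥ BF]
   → F = (-294687/37577, 70757/37577)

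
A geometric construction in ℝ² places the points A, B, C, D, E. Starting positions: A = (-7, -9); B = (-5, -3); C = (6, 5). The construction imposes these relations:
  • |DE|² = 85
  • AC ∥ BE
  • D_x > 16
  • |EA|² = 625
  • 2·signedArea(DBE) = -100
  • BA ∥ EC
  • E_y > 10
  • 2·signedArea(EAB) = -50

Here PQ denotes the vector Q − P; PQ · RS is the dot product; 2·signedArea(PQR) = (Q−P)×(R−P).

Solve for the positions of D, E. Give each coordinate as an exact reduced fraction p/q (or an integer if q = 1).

1. E_x = 8  [BA ∥ EC ∩ AC ∥ BE]
2. E_y = 11  [BA ∥ EC ∩ AC ∥ BE]
   → E = (8, 11)
3. D_x = 17  [line -14·x + 13·y + 69 = 0 ∩ |DE|² = 85]
4. D_y = 13  [line -14·x + 13·y + 69 = 0 ∩ |DE|² = 85]
   → D = (17, 13)

D = (17, 13)
E = (8, 11)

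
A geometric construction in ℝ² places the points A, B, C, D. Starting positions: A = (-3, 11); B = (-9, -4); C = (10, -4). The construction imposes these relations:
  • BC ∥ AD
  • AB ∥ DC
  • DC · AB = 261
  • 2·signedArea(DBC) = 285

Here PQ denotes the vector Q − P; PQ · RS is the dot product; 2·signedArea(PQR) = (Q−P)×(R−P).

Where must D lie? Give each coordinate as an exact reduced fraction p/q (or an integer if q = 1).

D = (16, 11)

1. D_x = 16  [AB ∥ DC ∩ BC ∥ AD]
2. D_y = 11  [AB ∥ DC ∩ BC ∥ AD]
   → D = (16, 11)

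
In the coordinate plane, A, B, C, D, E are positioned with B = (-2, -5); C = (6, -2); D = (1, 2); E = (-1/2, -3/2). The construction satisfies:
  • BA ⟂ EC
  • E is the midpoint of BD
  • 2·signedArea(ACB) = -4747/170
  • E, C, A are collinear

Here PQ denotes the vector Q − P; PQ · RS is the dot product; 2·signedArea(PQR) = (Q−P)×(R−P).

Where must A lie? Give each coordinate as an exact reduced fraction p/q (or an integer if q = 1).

1. A_x = -293/170  [E, C, A are collinear ∩ BA ⟂ EC]
2. A_y = -239/170  [E, C, A are collinear ∩ BA ⟂ EC]
   → A = (-293/170, -239/170)

A = (-293/170, -239/170)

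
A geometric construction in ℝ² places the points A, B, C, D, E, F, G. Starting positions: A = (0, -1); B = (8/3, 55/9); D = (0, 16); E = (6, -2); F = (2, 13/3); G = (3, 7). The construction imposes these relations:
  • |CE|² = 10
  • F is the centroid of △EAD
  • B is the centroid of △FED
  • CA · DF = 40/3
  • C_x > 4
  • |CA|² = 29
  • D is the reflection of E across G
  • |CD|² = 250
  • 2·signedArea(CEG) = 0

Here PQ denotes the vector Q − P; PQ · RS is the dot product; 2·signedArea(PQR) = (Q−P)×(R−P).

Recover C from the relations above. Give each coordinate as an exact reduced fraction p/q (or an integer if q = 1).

1. C_x = 5  [2·signedArea(CEG) = 0 ∩ CA · DF = 40/3]
2. C_y = 1  [2·signedArea(CEG) = 0 ∩ CA · DF = 40/3]
   → C = (5, 1)

C = (5, 1)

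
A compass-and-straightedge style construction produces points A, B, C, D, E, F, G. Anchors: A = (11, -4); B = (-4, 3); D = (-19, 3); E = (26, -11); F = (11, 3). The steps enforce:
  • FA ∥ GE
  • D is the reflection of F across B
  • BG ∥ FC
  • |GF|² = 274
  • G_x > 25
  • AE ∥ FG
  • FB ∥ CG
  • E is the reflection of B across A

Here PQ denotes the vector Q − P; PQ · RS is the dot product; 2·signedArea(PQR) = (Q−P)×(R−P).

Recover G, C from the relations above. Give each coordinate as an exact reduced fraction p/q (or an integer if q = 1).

C = (41, -4)
G = (26, -4)

1. G_x = 26  [FA ∥ GE ∩ AE ∥ FG]
2. G_y = -4  [FA ∥ GE ∩ AE ∥ FG]
   → G = (26, -4)
3. C_x = 41  [FB ∥ CG ∩ BG ∥ FC]
4. C_y = -4  [FB ∥ CG ∩ BG ∥ FC]
   → C = (41, -4)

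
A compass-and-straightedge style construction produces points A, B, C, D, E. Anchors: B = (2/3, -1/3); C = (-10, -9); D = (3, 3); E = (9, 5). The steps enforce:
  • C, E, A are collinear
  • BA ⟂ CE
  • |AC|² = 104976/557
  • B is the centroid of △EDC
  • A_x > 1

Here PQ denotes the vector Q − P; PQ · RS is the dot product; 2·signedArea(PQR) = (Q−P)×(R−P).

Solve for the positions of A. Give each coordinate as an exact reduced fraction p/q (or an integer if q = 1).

A = (586/557, -477/557)

1. A_x = 586/557  [C, E, A are collinear ∩ BA ⟂ CE]
2. A_y = -477/557  [C, E, A are collinear ∩ BA ⟂ CE]
   → A = (586/557, -477/557)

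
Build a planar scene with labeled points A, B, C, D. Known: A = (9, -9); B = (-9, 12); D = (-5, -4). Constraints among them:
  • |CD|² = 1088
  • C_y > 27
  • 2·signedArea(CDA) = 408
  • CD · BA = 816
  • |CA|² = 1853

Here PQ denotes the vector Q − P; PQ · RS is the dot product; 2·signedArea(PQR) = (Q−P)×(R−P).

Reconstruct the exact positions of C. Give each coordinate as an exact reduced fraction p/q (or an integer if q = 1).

C = (-13, 28)

1. C_x = -13  [CD · BA = 816 ∩ 2·signedArea(CDA) = 408]
2. C_y = 28  [CD · BA = 816 ∩ 2·signedArea(CDA) = 408]
   → C = (-13, 28)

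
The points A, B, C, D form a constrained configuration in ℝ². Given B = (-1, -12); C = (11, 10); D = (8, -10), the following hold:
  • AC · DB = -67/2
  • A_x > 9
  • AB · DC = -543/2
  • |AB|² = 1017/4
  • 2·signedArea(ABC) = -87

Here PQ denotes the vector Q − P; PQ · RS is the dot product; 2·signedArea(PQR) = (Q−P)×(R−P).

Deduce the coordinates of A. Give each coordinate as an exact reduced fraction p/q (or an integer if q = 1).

A = (19/2, 0)

1. A_x = 19/2  [AC · DB = -67/2 ∩ AB · DC = -543/2]
2. A_y = 0  [AC · DB = -67/2 ∩ AB · DC = -543/2]
   → A = (19/2, 0)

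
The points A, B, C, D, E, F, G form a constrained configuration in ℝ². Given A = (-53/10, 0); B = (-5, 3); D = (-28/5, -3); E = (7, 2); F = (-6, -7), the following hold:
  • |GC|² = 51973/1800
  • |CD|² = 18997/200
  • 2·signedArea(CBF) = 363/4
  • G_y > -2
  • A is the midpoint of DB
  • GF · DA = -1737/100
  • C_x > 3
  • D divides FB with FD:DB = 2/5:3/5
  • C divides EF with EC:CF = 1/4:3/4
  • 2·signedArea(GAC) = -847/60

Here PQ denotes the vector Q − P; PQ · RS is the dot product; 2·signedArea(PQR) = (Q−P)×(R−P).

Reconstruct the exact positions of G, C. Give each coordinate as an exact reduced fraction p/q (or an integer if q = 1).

1. C_x = 15/4  [C divides EF with EC:CF = 1/4:3/4]
2. C_y = -1/4  [C divides EF with EC:CF = 1/4:3/4]
   → C = (15/4, -1/4)
3. G_x = -43/30  [GF · DA = -1737/100 ∩ 2·signedArea(GAC) = -847/60]
4. G_y = -5/3  [GF · DA = -1737/100 ∩ 2·signedArea(GAC) = -847/60]
   → G = (-43/30, -5/3)

C = (15/4, -1/4)
G = (-43/30, -5/3)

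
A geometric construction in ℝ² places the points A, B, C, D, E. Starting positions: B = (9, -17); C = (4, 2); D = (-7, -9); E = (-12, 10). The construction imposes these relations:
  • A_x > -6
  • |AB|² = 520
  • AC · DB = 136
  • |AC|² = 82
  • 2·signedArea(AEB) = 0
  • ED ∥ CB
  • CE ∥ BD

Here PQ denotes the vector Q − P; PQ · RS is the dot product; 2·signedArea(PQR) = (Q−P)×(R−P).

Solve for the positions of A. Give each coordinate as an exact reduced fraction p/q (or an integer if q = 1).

1. A_x = -5  [2·signedArea(AEB) = 0 ∩ AC · DB = 136]
2. A_y = 1  [2·signedArea(AEB) = 0 ∩ AC · DB = 136]
   → A = (-5, 1)

A = (-5, 1)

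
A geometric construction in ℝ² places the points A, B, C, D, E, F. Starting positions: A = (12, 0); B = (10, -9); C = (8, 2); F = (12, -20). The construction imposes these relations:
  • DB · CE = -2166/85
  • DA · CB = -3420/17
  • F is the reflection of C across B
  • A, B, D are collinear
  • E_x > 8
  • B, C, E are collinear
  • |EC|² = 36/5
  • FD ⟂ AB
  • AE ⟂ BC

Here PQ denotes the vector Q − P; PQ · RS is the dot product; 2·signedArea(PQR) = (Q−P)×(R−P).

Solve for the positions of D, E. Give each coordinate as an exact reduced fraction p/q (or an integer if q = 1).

1. D_x = 132/17  [A, B, D are collinear ∩ FD ⟂ AB]
2. D_y = -324/17  [A, B, D are collinear ∩ FD ⟂ AB]
   → D = (132/17, -324/17)
3. E_x = 212/25  [B, C, E are collinear ∩ AE ⟂ BC]
4. E_y = -16/25  [B, C, E are collinear ∩ AE ⟂ BC]
   → E = (212/25, -16/25)

D = (132/17, -324/17)
E = (212/25, -16/25)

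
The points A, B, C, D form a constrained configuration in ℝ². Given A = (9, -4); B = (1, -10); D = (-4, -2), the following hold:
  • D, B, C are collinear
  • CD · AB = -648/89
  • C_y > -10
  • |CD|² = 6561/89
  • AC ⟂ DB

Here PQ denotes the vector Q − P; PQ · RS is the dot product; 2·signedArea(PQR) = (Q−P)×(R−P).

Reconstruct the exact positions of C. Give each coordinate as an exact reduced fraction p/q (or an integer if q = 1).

1. C_x = 49/89  [D, B, C are collinear ∩ AC ⟂ DB]
2. C_y = -826/89  [D, B, C are collinear ∩ AC ⟂ DB]
   → C = (49/89, -826/89)

C = (49/89, -826/89)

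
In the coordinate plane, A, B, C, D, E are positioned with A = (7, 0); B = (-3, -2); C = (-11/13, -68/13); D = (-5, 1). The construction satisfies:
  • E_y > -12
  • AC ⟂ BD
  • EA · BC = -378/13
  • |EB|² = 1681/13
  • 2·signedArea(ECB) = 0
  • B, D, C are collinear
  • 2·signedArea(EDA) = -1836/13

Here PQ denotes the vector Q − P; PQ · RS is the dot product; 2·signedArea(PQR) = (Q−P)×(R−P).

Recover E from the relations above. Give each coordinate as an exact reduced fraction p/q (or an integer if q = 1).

1. E_x = 43/13  [2·signedArea(ECB) = 0 ∩ 2·signedArea(EDA) = -1836/13]
2. E_y = -149/13  [2·signedArea(ECB) = 0 ∩ 2·signedArea(EDA) = -1836/13]
   → E = (43/13, -149/13)

E = (43/13, -149/13)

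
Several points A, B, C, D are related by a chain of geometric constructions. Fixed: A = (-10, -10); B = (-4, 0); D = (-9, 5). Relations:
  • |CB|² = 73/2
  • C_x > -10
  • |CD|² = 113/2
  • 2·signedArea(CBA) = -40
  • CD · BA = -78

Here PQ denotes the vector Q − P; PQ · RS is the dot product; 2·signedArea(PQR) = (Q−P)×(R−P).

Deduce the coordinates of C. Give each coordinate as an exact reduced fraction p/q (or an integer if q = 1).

C = (-19/2, -5/2)

1. C_x = -19/2  [2·signedArea(CBA) = -40 ∩ CD · BA = -78]
2. C_y = -5/2  [2·signedArea(CBA) = -40 ∩ CD · BA = -78]
   → C = (-19/2, -5/2)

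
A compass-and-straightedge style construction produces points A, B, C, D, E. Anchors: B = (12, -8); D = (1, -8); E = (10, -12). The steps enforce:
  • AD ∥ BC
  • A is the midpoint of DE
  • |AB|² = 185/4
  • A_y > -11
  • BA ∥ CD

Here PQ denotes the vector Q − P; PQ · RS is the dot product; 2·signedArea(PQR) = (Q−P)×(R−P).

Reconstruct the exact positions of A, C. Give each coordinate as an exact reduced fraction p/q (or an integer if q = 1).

1. A_x = 11/2  [A is the midpoint of DE]
2. A_y = -10  [A is the midpoint of DE]
   → A = (11/2, -10)
3. C_x = 15/2  [BA ∥ CD ∩ AD ∥ BC]
4. C_y = -6  [BA ∥ CD ∩ AD ∥ BC]
   → C = (15/2, -6)

A = (11/2, -10)
C = (15/2, -6)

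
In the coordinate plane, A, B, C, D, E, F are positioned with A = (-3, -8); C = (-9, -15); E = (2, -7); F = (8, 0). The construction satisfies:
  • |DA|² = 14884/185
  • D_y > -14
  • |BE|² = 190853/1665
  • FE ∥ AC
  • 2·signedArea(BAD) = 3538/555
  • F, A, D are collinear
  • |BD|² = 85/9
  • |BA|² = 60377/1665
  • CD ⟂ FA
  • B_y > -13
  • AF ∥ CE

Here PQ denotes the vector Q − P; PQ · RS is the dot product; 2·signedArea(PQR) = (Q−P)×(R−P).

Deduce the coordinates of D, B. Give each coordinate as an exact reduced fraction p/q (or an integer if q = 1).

B = (-4117/555, -2237/185)
D = (-1897/185, -2456/185)

1. D_x = -1897/185  [F, A, D are collinear ∩ CD ⟂ FA]
2. D_y = -2456/185  [F, A, D are collinear ∩ CD ⟂ FA]
   → D = (-1897/185, -2456/185)
3. B_x = -4117/555  [line 976/185·x + -1342/185·y + -26962/555 = 0 ∩ |BD|² = 85/9]
4. B_y = -2237/185  [line 976/185·x + -1342/185·y + -26962/555 = 0 ∩ |BD|² = 85/9]
   → B = (-4117/555, -2237/185)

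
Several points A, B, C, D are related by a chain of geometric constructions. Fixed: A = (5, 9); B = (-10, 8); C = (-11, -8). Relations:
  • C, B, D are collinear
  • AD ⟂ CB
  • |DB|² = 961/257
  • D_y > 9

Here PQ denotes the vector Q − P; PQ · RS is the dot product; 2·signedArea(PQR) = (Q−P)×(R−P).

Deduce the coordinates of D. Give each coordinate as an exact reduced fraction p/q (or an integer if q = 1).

D = (-2539/257, 2552/257)

1. D_x = -2539/257  [C, B, D are collinear ∩ AD ⟂ CB]
2. D_y = 2552/257  [C, B, D are collinear ∩ AD ⟂ CB]
   → D = (-2539/257, 2552/257)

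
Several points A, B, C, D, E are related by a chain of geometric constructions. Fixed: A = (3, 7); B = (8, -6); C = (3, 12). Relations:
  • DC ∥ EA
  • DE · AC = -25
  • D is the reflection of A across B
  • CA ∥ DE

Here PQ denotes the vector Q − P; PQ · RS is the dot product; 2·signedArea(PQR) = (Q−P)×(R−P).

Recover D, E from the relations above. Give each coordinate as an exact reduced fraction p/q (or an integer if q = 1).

D = (13, -19)
E = (13, -24)

1. D_x = 13  [D is the reflection of A across B]
2. D_y = -19  [D is the reflection of A across B]
   → D = (13, -19)
3. E_x = 13  [DC ∥ EA ∩ CA ∥ DE]
4. E_y = -24  [DC ∥ EA ∩ CA ∥ DE]
   → E = (13, -24)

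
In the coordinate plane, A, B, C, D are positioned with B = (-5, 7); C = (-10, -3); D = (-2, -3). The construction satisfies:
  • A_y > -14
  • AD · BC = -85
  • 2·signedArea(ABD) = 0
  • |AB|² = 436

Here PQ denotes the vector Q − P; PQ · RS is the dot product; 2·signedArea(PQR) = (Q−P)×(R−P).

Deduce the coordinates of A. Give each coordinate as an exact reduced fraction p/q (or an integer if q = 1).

1. A_x = 1  [2·signedArea(ABD) = 0 ∩ AD · BC = -85]
2. A_y = -13  [2·signedArea(ABD) = 0 ∩ AD · BC = -85]
   → A = (1, -13)

A = (1, -13)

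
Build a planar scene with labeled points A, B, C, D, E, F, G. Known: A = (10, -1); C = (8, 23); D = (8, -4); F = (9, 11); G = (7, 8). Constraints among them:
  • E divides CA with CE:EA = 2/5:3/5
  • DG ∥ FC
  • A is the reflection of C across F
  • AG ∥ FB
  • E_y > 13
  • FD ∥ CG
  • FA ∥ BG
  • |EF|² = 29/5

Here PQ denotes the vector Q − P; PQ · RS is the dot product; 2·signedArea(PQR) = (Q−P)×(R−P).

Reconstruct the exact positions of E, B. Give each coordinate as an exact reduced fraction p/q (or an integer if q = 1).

B = (6, 20)
E = (44/5, 67/5)

1. E_x = 44/5  [E divides CA with CE:EA = 2/5:3/5]
2. E_y = 67/5  [E divides CA with CE:EA = 2/5:3/5]
   → E = (44/5, 67/5)
3. B_x = 6  [FA ∥ BG ∩ AG ∥ FB]
4. B_y = 20  [FA ∥ BG ∩ AG ∥ FB]
   → B = (6, 20)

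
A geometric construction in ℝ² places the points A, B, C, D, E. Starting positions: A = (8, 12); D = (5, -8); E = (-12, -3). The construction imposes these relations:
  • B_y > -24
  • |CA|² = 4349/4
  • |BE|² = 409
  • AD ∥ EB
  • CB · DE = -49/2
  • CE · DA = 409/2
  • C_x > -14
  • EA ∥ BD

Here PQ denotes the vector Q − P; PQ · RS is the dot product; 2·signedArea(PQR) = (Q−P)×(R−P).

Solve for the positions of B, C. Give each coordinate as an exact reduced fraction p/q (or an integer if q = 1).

B = (-15, -23)
C = (-27/2, -13)

1. B_x = -15  [EA ∥ BD ∩ AD ∥ EB]
2. B_y = -23  [EA ∥ BD ∩ AD ∥ EB]
   → B = (-15, -23)
3. C_x = -27/2  [CB · DE = -49/2 ∩ CE · DA = 409/2]
4. C_y = -13  [CB · DE = -49/2 ∩ CE · DA = 409/2]
   → C = (-27/2, -13)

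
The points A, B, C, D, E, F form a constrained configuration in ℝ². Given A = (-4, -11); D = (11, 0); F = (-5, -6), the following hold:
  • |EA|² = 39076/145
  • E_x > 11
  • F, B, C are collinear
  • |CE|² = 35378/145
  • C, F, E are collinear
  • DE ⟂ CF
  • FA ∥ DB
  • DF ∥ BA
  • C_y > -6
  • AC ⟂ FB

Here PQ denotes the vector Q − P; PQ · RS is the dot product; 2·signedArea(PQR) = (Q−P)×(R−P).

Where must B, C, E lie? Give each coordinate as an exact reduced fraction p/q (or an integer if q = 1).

1. B_x = 12  [DF ∥ BA ∩ FA ∥ DB]
2. B_y = -5  [DF ∥ BA ∩ FA ∥ DB]
   → B = (12, -5)
3. C_x = -623/145  [F, B, C are collinear ∩ AC ⟂ FB]
4. C_y = -864/145  [F, B, C are collinear ∩ AC ⟂ FB]
   → C = (-623/145, -864/145)
5. E_x = 1638/145  [C, F, E are collinear ∩ DE ⟂ CF]
6. E_y = -731/145  [C, F, E are collinear ∩ DE ⟂ CF]
   → E = (1638/145, -731/145)

B = (12, -5)
C = (-623/145, -864/145)
E = (1638/145, -731/145)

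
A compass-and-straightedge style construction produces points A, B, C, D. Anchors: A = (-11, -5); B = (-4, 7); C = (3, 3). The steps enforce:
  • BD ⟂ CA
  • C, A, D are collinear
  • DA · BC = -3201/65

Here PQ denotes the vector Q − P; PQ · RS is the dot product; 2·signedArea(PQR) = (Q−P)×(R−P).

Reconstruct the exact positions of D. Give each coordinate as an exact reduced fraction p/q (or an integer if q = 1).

1. D_x = -36/65  [C, A, D are collinear ∩ BD ⟂ CA]
2. D_y = 63/65  [C, A, D are collinear ∩ BD ⟂ CA]
   → D = (-36/65, 63/65)

D = (-36/65, 63/65)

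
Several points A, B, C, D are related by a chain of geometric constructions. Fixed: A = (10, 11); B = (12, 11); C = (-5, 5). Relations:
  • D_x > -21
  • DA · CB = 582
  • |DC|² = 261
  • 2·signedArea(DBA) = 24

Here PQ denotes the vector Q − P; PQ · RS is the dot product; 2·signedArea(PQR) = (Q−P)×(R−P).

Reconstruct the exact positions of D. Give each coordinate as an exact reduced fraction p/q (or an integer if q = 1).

1. D_x = -20  [2·signedArea(DBA) = 24 ∩ DA · CB = 582]
2. D_y = -1  [2·signedArea(DBA) = 24 ∩ DA · CB = 582]
   → D = (-20, -1)

D = (-20, -1)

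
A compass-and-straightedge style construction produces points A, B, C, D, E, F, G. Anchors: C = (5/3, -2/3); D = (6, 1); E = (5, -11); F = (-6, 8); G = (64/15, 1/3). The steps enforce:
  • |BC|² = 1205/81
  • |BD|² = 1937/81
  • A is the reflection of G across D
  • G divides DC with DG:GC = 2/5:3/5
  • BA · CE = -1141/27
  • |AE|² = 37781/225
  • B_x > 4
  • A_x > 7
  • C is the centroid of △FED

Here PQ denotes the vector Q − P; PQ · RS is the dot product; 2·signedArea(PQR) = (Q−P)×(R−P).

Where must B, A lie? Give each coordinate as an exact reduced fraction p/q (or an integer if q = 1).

A = (116/15, 5/3)
B = (38/9, -32/9)

1. A_x = 116/15  [A is the reflection of G across D]
2. A_y = 5/3  [A is the reflection of G across D]
   → A = (116/15, 5/3)
3. B_x = 38/9  [line -10/3·x + 31/3·y + 1372/27 = 0 ∩ |BC|² = 1205/81]
4. B_y = -32/9  [line -10/3·x + 31/3·y + 1372/27 = 0 ∩ |BC|² = 1205/81]
   → B = (38/9, -32/9)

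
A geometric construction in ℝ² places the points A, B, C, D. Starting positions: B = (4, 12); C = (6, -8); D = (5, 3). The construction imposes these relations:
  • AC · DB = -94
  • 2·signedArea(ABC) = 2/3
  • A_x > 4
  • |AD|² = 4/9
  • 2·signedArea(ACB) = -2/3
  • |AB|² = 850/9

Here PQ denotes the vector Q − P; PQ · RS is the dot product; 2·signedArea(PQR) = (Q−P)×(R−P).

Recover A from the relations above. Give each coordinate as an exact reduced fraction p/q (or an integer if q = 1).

1. A_x = 5  [2·signedArea(ACB) = -2/3 ∩ AC · DB = -94]
2. A_y = 7/3  [2·signedArea(ACB) = -2/3 ∩ AC · DB = -94]
   → A = (5, 7/3)

A = (5, 7/3)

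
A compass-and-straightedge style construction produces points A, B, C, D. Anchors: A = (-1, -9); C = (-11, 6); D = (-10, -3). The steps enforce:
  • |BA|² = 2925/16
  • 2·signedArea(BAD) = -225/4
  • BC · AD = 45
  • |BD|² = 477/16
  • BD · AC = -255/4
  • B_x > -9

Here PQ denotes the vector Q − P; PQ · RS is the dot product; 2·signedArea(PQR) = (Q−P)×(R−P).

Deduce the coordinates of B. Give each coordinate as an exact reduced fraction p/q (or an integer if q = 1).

1. B_x = -17/2  [2·signedArea(BAD) = -225/4 ∩ BC · AD = 45]
2. B_y = 9/4  [2·signedArea(BAD) = -225/4 ∩ BC · AD = 45]
   → B = (-17/2, 9/4)

B = (-17/2, 9/4)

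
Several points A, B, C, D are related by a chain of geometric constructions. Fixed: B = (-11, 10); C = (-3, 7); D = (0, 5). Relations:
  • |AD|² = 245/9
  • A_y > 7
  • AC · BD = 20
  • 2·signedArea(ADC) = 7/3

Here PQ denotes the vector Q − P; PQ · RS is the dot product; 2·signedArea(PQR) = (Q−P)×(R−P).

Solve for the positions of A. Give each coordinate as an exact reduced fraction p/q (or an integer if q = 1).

A = (-14/3, 22/3)

1. A_x = -14/3  [2·signedArea(ADC) = 7/3 ∩ AC · BD = 20]
2. A_y = 22/3  [2·signedArea(ADC) = 7/3 ∩ AC · BD = 20]
   → A = (-14/3, 22/3)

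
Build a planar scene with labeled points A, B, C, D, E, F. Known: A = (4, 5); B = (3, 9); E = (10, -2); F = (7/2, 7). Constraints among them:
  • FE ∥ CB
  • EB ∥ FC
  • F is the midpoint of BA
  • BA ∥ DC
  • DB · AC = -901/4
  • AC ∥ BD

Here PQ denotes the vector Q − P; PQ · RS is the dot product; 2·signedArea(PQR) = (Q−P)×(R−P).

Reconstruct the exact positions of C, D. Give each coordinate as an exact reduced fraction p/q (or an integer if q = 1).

1. C_x = -7/2  [FE ∥ CB ∩ EB ∥ FC]
2. C_y = 18  [FE ∥ CB ∩ EB ∥ FC]
   → C = (-7/2, 18)
3. D_x = -9/2  [BA ∥ DC ∩ AC ∥ BD]
4. D_y = 22  [BA ∥ DC ∩ AC ∥ BD]
   → D = (-9/2, 22)

C = (-7/2, 18)
D = (-9/2, 22)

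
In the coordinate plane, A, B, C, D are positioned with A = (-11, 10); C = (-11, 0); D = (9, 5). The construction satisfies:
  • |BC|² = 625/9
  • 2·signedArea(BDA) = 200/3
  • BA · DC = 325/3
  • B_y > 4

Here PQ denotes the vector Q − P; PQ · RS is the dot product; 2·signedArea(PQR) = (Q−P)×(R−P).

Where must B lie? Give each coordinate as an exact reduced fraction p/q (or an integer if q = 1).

1. B_x = -13/3  [BA · DC = 325/3 ∩ 2·signedArea(BDA) = 200/3]
2. B_y = 5  [BA · DC = 325/3 ∩ 2·signedArea(BDA) = 200/3]
   → B = (-13/3, 5)

B = (-13/3, 5)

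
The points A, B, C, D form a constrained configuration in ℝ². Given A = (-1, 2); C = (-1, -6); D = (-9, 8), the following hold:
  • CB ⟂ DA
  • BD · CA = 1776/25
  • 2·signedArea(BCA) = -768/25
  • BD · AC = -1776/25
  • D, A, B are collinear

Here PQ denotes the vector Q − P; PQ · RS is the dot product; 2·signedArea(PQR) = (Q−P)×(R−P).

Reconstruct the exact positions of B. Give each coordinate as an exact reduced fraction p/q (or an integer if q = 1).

B = (71/25, -22/25)

1. B_x = 71/25  [D, A, B are collinear ∩ CB ⟂ DA]
2. B_y = -22/25  [D, A, B are collinear ∩ CB ⟂ DA]
   → B = (71/25, -22/25)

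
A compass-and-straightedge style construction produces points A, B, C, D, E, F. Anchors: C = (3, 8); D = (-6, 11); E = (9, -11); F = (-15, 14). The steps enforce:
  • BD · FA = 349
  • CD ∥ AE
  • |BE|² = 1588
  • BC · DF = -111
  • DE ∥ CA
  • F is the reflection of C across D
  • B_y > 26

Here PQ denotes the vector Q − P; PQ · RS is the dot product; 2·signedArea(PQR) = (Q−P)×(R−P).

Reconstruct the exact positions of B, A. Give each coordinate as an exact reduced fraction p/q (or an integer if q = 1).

A = (18, -14)
B = (-3, 27)

1. B_x = -3  [line 9·x + -3·y + 108 = 0 ∩ |BE|² = 1588]
2. B_y = 27  [line 9·x + -3·y + 108 = 0 ∩ |BE|² = 1588]
   → B = (-3, 27)
3. A_x = 18  [CD ∥ AE ∩ DE ∥ CA]
4. A_y = -14  [CD ∥ AE ∩ DE ∥ CA]
   → A = (18, -14)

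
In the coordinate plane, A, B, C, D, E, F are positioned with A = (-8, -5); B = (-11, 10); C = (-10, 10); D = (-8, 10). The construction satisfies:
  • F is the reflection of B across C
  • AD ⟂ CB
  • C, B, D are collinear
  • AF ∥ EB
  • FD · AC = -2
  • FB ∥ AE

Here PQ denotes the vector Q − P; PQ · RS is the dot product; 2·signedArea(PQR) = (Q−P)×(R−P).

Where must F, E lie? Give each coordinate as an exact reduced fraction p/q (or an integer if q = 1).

1. F_x = -9  [F is the reflection of B across C]
2. F_y = 10  [F is the reflection of B across C]
   → F = (-9, 10)
3. E_x = -10  [AF ∥ EB ∩ FB ∥ AE]
4. E_y = -5  [AF ∥ EB ∩ FB ∥ AE]
   → E = (-10, -5)

E = (-10, -5)
F = (-9, 10)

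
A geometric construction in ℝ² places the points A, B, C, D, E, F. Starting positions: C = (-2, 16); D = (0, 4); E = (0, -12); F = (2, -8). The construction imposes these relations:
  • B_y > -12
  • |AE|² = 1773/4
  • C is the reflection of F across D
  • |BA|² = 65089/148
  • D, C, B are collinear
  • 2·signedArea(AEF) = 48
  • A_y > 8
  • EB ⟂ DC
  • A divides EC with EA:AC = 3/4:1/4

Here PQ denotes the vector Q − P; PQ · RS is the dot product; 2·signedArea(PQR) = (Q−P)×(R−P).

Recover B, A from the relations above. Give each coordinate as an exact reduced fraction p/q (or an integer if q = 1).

A = (-3/2, 9)
B = (96/37, -428/37)

1. B_x = 96/37  [D, C, B are collinear ∩ EB ⟂ DC]
2. B_y = -428/37  [D, C, B are collinear ∩ EB ⟂ DC]
   → B = (96/37, -428/37)
3. A_x = -3/2  [A divides EC with EA:AC = 3/4:1/4]
4. A_y = 9  [A divides EC with EA:AC = 3/4:1/4]
   → A = (-3/2, 9)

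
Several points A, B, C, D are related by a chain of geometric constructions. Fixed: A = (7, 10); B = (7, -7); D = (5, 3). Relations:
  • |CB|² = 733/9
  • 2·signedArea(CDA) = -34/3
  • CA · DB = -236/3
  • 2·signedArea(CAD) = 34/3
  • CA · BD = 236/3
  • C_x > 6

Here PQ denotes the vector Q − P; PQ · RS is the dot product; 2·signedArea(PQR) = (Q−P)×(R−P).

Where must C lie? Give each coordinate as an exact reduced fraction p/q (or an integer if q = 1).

C = (19/3, 2)

1. C_x = 19/3  [CA · BD = 236/3 ∩ 2·signedArea(CDA) = -34/3]
2. C_y = 2  [CA · BD = 236/3 ∩ 2·signedArea(CDA) = -34/3]
   → C = (19/3, 2)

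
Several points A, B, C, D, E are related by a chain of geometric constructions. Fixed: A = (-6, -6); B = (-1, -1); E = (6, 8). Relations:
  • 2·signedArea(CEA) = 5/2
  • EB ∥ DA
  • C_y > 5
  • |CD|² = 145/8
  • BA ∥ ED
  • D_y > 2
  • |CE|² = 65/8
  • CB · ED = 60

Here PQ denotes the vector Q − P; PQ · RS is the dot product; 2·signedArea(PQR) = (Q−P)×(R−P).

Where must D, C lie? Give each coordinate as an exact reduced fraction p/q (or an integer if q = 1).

C = (17/4, 23/4)
D = (1, 3)

1. D_x = 1  [EB ∥ DA ∩ BA ∥ ED]
2. D_y = 3  [EB ∥ DA ∩ BA ∥ ED]
   → D = (1, 3)
3. C_x = 17/4  [2·signedArea(CEA) = 5/2 ∩ CB · ED = 60]
4. C_y = 23/4  [2·signedArea(CEA) = 5/2 ∩ CB · ED = 60]
   → C = (17/4, 23/4)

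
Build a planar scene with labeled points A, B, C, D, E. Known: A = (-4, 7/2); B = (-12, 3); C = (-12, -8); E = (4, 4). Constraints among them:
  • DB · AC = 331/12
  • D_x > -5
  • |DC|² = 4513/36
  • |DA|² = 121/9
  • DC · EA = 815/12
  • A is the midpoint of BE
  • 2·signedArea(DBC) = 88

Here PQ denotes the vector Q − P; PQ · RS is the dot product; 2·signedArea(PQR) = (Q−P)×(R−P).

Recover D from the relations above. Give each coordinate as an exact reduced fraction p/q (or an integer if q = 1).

D = (-4, -1/6)

1. D_x = -4  [DB · AC = 331/12 ∩ 2·signedArea(DBC) = 88]
2. D_y = -1/6  [DB · AC = 331/12 ∩ 2·signedArea(DBC) = 88]
   → D = (-4, -1/6)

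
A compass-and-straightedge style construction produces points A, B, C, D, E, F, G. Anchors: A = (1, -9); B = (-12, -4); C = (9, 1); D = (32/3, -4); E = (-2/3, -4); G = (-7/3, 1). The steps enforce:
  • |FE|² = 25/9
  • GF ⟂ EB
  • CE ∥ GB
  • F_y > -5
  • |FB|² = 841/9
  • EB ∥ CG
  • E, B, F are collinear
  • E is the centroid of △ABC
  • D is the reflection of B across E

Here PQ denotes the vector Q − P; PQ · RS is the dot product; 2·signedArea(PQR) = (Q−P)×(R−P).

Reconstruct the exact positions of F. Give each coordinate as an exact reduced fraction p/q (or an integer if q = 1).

F = (-7/3, -4)

1. F_x = -7/3  [E, B, F are collinear ∩ GF ⟂ EB]
2. F_y = -4  [E, B, F are collinear ∩ GF ⟂ EB]
   → F = (-7/3, -4)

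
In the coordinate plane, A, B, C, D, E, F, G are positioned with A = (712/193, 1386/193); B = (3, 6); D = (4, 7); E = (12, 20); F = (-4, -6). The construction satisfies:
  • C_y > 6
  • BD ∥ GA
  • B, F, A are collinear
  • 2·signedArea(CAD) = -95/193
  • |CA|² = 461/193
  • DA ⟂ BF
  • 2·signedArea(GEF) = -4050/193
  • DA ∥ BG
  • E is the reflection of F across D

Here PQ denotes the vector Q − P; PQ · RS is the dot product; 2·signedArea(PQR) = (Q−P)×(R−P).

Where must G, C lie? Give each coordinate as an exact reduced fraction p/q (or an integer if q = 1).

1. G_x = 519/193  [BD ∥ GA ∩ DA ∥ BG]
2. G_y = 1193/193  [BD ∥ GA ∩ DA ∥ BG]
   → G = (519/193, 1193/193)
3. C_x = 459/193  [line 35/193·x + 60/193·y + -465/193 = 0 ∩ |CA|² = 461/193]
4. C_y = 1228/193  [line 35/193·x + 60/193·y + -465/193 = 0 ∩ |CA|² = 461/193]
   → C = (459/193, 1228/193)

C = (459/193, 1228/193)
G = (519/193, 1193/193)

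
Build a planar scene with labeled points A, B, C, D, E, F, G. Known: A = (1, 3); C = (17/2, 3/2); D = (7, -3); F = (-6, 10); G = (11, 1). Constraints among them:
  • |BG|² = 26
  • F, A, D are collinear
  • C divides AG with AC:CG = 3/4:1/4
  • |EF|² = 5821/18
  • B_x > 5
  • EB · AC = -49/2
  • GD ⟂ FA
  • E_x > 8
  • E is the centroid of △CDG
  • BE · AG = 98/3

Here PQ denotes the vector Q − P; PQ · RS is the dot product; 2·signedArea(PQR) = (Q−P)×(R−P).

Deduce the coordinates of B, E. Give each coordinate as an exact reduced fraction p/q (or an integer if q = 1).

1. E_x = 53/6  [E is the centroid of △CDG]
2. E_y = -1/6  [E is the centroid of △CDG]
   → E = (53/6, -1/6)
3. B_x = 6  [line -10·x + 2·y + 56 = 0 ∩ |BG|² = 26]
4. B_y = 2  [line -10·x + 2·y + 56 = 0 ∩ |BG|² = 26]
   → B = (6, 2)

B = (6, 2)
E = (53/6, -1/6)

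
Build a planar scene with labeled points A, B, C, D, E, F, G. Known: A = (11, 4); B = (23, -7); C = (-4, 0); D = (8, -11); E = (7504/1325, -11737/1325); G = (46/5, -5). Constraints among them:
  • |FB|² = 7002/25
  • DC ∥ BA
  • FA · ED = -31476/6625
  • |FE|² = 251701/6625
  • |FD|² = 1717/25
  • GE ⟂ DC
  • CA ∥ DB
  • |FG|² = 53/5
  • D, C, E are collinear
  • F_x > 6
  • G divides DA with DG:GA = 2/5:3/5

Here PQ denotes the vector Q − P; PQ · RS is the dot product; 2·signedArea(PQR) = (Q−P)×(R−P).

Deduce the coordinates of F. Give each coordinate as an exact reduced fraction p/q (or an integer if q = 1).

1. F_x = 34/5  [line -3096/1325·x + 2838/1325·y + 144996/6625 = 0 ∩ |FD|² = 1717/25]
2. F_y = -14/5  [line -3096/1325·x + 2838/1325·y + 144996/6625 = 0 ∩ |FD|² = 1717/25]
   → F = (34/5, -14/5)

F = (34/5, -14/5)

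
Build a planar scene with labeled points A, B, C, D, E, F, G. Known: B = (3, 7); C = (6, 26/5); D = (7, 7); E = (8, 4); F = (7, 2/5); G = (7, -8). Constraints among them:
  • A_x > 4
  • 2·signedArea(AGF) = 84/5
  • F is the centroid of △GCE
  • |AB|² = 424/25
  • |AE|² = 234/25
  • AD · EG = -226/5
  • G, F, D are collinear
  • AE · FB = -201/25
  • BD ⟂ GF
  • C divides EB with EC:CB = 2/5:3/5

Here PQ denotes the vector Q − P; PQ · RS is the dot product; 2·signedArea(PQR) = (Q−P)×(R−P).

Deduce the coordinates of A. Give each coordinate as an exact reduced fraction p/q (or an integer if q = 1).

1. A_x = 5  [AE · FB = -201/25 ∩ AD · EG = -226/5]
2. A_y = 17/5  [AE · FB = -201/25 ∩ AD · EG = -226/5]
   → A = (5, 17/5)

A = (5, 17/5)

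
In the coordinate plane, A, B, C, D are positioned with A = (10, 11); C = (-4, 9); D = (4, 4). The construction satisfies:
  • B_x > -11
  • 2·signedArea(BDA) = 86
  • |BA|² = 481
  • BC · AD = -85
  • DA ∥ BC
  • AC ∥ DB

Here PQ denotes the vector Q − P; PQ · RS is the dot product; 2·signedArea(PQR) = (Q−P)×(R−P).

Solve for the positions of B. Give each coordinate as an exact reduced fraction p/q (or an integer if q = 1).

1. B_x = -10  [DA ∥ BC ∩ AC ∥ DB]
2. B_y = 2  [DA ∥ BC ∩ AC ∥ DB]
   → B = (-10, 2)

B = (-10, 2)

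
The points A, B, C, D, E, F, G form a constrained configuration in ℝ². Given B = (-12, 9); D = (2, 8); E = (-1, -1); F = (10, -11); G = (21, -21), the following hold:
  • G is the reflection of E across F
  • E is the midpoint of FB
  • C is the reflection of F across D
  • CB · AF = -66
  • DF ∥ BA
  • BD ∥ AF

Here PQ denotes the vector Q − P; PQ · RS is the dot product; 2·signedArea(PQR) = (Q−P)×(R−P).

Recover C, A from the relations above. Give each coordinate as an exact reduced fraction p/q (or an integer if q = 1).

1. C_x = -6  [C is the reflection of F across D]
2. C_y = 27  [C is the reflection of F across D]
   → C = (-6, 27)
3. A_x = -4  [BD ∥ AF ∩ DF ∥ BA]
4. A_y = -10  [BD ∥ AF ∩ DF ∥ BA]
   → A = (-4, -10)

A = (-4, -10)
C = (-6, 27)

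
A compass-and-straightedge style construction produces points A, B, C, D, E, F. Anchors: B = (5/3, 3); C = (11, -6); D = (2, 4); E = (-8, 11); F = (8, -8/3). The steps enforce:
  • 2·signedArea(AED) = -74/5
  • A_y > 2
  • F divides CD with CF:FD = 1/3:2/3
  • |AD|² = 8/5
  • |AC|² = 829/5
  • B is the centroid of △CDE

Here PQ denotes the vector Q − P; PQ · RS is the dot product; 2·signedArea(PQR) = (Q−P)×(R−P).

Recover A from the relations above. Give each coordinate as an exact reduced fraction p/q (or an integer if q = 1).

A = (8/5, 14/5)

1. A_x = 8/5  [line 7·x + 10·y + -196/5 = 0 ∩ |AC|² = 829/5]
2. A_y = 14/5  [line 7·x + 10·y + -196/5 = 0 ∩ |AC|² = 829/5]
   → A = (8/5, 14/5)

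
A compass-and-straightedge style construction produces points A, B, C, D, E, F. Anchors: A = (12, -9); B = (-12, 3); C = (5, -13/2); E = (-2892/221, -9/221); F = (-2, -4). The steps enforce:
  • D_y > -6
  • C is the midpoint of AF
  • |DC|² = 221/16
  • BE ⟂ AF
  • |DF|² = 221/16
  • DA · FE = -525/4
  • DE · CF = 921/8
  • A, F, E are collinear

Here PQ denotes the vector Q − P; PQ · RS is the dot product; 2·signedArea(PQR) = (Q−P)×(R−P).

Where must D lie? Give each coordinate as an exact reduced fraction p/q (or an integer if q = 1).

1. D_x = 3/2  [line 2450/221·x + -875/221·y + -33075/884 = 0 ∩ |DC|² = 221/16]
2. D_y = -21/4  [line 2450/221·x + -875/221·y + -33075/884 = 0 ∩ |DC|² = 221/16]
   → D = (3/2, -21/4)

D = (3/2, -21/4)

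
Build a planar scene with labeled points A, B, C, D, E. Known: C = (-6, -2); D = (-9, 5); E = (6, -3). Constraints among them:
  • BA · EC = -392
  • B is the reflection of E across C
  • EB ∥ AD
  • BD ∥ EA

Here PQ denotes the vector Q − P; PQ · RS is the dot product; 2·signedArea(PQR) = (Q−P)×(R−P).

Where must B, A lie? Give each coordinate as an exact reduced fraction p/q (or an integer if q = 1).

A = (15, 3)
B = (-18, -1)

1. B_x = -18  [B is the reflection of E across C]
2. B_y = -1  [B is the reflection of E across C]
   → B = (-18, -1)
3. A_x = 15  [EB ∥ AD ∩ BD ∥ EA]
4. A_y = 3  [EB ∥ AD ∩ BD ∥ EA]
   → A = (15, 3)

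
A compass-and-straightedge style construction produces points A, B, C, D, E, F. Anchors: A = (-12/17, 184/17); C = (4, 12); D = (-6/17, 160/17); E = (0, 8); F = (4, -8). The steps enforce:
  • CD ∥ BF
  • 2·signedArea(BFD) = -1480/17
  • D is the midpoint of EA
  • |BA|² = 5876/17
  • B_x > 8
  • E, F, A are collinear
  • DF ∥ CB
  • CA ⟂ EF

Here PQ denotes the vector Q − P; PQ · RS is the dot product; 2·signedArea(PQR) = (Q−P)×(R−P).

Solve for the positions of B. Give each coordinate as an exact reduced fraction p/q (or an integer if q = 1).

B = (142/17, -92/17)

1. B_x = 142/17  [CD ∥ BF ∩ DF ∥ CB]
2. B_y = -92/17  [CD ∥ BF ∩ DF ∥ CB]
   → B = (142/17, -92/17)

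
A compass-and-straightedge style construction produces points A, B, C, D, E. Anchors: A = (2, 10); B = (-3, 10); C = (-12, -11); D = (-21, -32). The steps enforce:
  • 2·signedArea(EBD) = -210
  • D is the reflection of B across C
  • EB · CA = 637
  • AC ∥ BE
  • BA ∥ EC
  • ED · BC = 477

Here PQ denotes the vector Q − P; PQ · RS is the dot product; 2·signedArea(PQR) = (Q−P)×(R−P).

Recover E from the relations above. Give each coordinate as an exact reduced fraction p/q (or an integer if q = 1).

1. E_x = -17  [BA ∥ EC ∩ AC ∥ BE]
2. E_y = -11  [BA ∥ EC ∩ AC ∥ BE]
   → E = (-17, -11)

E = (-17, -11)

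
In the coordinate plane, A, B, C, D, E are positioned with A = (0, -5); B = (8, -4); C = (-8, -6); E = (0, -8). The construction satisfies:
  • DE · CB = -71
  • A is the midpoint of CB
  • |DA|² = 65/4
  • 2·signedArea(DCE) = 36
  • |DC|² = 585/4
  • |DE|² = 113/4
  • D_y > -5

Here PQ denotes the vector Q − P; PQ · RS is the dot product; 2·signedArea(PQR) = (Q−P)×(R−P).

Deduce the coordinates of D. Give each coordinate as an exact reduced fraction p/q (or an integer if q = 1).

D = (4, -9/2)

1. D_x = 4  [2·signedArea(DCE) = 36 ∩ DE · CB = -71]
2. D_y = -9/2  [2·signedArea(DCE) = 36 ∩ DE · CB = -71]
   → D = (4, -9/2)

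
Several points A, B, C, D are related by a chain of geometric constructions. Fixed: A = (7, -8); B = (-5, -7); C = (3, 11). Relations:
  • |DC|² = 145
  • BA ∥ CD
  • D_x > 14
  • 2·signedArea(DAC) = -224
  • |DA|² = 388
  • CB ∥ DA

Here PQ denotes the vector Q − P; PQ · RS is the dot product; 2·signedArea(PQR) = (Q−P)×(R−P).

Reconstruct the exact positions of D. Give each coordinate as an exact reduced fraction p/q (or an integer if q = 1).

1. D_x = 15  [CB ∥ DA ∩ BA ∥ CD]
2. D_y = 10  [CB ∥ DA ∩ BA ∥ CD]
   → D = (15, 10)

D = (15, 10)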